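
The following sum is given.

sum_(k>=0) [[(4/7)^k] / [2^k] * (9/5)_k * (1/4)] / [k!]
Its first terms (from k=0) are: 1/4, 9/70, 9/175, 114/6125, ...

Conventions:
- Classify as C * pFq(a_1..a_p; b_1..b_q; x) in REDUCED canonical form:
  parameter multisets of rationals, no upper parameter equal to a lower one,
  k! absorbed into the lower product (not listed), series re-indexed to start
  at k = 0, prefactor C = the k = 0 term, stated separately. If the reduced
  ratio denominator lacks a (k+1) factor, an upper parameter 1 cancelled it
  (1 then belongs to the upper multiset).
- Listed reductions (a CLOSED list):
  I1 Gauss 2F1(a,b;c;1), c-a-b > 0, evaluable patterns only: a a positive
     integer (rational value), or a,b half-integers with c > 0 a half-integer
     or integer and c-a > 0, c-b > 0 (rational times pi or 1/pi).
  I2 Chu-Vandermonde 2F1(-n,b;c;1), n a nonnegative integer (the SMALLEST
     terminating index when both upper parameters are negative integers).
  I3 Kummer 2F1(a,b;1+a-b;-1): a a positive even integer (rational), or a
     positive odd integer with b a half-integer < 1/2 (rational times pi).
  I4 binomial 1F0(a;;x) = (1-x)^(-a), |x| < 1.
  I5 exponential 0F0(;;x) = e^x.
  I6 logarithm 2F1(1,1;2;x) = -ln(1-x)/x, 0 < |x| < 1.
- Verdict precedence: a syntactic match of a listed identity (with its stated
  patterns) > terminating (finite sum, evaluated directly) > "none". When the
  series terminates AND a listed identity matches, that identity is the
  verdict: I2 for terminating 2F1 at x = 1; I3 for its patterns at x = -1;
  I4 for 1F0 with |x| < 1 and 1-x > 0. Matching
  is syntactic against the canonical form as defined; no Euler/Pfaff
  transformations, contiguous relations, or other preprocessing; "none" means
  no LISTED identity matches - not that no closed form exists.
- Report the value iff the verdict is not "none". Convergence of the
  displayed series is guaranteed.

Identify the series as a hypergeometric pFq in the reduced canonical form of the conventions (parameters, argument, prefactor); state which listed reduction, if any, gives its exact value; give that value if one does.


x = 2/7 here; the reduced form reads 1F0, upper {9/5}, lower {-}, C = 1/4. Verdict: the I4 binomial reduction fires (the 1F0 binomial series: exponent -9/5, x = 2/7). Its exact value is (1/4) * (5/7)^(-9/5).

Structural cue: with t_0 = 1/4, the two k-th powers (C = 1/4) combine into one argument.
Term ratio: r(k) = (2/7) * (k+9/5) / [(k+1)] - rational in k. x = (2/7); t_0 = 1/4; negate the roots.


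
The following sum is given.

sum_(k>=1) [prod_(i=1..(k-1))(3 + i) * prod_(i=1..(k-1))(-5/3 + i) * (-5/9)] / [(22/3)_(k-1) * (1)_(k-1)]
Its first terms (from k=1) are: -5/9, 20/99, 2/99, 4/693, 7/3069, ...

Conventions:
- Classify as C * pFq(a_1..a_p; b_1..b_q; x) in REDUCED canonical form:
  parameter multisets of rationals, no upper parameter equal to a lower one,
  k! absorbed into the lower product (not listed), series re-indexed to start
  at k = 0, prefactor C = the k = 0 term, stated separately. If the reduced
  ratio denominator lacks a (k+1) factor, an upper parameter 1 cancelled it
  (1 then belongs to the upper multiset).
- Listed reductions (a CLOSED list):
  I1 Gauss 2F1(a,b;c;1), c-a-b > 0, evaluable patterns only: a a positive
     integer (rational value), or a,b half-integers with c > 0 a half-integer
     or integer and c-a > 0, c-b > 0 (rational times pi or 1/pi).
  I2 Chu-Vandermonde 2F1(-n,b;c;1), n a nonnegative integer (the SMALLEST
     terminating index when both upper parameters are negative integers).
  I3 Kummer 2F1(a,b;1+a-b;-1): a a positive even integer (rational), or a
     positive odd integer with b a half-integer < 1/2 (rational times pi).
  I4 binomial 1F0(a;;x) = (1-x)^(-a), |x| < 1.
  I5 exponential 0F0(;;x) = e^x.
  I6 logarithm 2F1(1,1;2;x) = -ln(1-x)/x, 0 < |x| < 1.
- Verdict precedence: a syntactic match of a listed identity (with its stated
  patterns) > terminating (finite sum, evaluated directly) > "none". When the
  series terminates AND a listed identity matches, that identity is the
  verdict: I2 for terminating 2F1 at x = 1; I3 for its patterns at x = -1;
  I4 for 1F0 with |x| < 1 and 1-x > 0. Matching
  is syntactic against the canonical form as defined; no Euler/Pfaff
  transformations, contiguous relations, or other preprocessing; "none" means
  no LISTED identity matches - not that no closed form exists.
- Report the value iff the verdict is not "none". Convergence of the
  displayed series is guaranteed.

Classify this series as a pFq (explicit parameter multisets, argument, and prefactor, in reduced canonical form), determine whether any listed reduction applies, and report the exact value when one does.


x = 1 here; the reduced form reads 2F1, upper {-2/3, 4}, lower {22/3}, C = -5/9. Verdict: Gauss's theorem (I1) fires (x = 1: the Gamma ratio telescopes since c-a-b = 4 > 0 and a = 4 in Z>0). Its exact value is -4940/15309.

Key step: t_0 = -5/9 here, and the running product (C = -5/9) telescopes to a rising factorial.
Step ratio: r(k) = 1 * (k-2/3) (k+4) / [(k+22/3) (k+1)] - rational in k, leading ratio 1; with t_0 = -5/9, classification follows.


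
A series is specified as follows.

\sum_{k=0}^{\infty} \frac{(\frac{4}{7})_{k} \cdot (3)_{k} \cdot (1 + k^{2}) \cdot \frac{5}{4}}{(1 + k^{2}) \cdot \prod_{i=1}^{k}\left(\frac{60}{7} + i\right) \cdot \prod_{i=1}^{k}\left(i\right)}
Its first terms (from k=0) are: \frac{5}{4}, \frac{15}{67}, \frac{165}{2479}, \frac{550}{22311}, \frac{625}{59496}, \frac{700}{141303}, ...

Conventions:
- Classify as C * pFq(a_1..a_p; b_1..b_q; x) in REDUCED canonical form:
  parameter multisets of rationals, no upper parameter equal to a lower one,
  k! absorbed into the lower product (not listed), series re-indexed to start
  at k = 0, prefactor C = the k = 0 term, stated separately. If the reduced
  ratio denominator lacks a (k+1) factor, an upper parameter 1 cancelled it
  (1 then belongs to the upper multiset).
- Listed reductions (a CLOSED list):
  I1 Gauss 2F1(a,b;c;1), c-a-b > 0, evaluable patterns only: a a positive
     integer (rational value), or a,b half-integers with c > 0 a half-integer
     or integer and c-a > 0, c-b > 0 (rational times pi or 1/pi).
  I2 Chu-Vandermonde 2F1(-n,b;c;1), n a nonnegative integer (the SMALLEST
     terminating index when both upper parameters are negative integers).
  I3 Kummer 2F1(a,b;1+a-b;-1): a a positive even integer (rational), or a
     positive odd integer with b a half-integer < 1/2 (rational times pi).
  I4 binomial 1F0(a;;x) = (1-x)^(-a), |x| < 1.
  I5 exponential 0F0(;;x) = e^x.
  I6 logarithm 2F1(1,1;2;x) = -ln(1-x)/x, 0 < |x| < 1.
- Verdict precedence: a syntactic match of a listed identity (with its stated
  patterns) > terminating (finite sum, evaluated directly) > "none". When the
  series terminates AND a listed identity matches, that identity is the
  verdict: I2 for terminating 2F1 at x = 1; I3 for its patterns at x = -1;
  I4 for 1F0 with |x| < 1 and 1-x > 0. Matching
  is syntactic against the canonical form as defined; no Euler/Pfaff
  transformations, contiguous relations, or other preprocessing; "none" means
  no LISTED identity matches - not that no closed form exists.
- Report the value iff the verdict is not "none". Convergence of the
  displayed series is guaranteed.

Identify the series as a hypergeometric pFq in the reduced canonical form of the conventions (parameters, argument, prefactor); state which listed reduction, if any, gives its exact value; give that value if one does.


Classification (C = \frac{5}{4}): 2F1 with upper {\frac{4}{7}, 3}, lower {\frac{67}{7}}, argument x = 1. Verdict: Gauss's theorem (I1) fires (x = 1: the Gamma ratio telescopes since c-a-b = 6 > 0 and a = 3 in Z>0). Hence: \frac{30475}{19208}.

Key step: x = 1 and k^2 + 1 divides numerator and denominator alike; prefactor 5/4 after cancelling.
Ratio: r(k) = 1 * (k+\frac{4}{7}) (k+3) / [(k+\frac{67}{7}) (k+1)] - poly over poly, x = 1 from leading terms; C = \frac{5}{4} at k = 0.


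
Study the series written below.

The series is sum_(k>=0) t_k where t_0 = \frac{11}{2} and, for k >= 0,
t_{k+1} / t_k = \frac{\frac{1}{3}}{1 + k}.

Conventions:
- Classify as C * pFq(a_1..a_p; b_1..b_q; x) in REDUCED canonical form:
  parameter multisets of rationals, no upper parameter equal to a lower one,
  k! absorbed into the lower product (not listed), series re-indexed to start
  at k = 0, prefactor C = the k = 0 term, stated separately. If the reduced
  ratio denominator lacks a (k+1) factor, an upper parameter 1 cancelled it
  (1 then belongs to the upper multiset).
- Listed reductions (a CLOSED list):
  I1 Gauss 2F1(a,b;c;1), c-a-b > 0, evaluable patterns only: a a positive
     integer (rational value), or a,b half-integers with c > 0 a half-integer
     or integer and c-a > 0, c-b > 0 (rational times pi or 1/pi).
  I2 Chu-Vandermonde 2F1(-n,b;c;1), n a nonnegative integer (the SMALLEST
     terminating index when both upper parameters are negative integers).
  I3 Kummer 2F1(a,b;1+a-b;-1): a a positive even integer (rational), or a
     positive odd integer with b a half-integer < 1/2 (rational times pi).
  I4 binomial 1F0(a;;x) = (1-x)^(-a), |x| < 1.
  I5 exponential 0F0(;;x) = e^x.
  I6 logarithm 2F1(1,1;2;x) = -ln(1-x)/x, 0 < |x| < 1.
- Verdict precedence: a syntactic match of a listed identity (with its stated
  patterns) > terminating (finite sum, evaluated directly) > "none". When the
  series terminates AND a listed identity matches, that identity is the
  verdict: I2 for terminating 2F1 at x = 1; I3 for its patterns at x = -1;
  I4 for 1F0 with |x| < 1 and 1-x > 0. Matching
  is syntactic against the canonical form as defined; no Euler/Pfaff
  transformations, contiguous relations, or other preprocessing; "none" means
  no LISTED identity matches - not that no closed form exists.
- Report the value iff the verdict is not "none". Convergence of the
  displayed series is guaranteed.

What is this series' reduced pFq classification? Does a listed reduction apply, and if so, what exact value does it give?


Prefactor \frac{11}{2}, argument \frac{1}{3}: 0F0 with upper {-} over lower {-}. Verdict: the I5 exponential reduction matches (the 0F0 exponential series at x = \frac{1}{3}). Sum: \frac{11}{2} \cdot e^{\frac{1}{3}}.

Structural cue: x = \frac{1}{3} and factor the ratio over Q (prefactor 11/2): negated roots = parameters.
Adjacent-term ratio: r(k) = \frac{1}{3} * 1 / [(k+1)] - rational; roots negated = parameters, x = \frac{1}{3}, C = \frac{11}{2}.


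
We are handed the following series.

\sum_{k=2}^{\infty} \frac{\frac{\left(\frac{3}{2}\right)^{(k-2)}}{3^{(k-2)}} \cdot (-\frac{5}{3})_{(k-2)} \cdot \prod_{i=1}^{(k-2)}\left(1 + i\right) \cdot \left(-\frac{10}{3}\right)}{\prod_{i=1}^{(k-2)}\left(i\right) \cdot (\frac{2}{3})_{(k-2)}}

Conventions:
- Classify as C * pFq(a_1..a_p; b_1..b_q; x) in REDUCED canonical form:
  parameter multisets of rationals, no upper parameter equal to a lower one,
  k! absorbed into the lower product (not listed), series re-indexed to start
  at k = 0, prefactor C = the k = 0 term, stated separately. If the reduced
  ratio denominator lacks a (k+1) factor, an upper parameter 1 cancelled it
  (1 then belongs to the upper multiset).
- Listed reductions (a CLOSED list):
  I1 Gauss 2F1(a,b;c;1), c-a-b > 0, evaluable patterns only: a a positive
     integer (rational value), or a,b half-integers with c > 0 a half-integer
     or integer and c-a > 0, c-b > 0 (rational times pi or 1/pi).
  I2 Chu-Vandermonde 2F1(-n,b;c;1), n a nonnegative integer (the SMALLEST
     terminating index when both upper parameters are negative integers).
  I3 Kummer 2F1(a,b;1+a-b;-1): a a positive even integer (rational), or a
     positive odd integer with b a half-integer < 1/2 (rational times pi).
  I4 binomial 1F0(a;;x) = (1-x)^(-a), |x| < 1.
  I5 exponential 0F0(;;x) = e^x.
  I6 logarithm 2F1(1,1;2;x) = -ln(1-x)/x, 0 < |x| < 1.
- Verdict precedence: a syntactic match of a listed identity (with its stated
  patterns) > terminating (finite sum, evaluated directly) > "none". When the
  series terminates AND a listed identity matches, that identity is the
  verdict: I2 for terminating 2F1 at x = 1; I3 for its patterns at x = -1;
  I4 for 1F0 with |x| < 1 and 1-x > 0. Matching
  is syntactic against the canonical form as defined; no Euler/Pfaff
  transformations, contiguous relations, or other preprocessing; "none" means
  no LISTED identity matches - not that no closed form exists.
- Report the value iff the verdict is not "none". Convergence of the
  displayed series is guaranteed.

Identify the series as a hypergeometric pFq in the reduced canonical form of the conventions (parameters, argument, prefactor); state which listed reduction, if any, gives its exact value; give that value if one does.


Canonical form: C = -\frac{10}{3} times 2F1 with upper {-\frac{5}{3}, 2}, lower {\frac{2}{3}}, x = \frac{1}{2}. Verdict: none. No listed pattern accepts 2F1(-\frac{5}{3}, 2; \frac{2}{3}; \frac{1}{2}).

Key step: from the first term -\frac{10}{3}: the two k-th powers (C = -10/3) combine into one argument.
Term ratio: r(k) = \frac{1}{2} * (k-\frac{5}{3}) (k+2) / [(k+\frac{2}{3}) (k+1)] - rational in k. x = \frac{1}{2}; t_0 = -\frac{10}{3}; negate the roots.


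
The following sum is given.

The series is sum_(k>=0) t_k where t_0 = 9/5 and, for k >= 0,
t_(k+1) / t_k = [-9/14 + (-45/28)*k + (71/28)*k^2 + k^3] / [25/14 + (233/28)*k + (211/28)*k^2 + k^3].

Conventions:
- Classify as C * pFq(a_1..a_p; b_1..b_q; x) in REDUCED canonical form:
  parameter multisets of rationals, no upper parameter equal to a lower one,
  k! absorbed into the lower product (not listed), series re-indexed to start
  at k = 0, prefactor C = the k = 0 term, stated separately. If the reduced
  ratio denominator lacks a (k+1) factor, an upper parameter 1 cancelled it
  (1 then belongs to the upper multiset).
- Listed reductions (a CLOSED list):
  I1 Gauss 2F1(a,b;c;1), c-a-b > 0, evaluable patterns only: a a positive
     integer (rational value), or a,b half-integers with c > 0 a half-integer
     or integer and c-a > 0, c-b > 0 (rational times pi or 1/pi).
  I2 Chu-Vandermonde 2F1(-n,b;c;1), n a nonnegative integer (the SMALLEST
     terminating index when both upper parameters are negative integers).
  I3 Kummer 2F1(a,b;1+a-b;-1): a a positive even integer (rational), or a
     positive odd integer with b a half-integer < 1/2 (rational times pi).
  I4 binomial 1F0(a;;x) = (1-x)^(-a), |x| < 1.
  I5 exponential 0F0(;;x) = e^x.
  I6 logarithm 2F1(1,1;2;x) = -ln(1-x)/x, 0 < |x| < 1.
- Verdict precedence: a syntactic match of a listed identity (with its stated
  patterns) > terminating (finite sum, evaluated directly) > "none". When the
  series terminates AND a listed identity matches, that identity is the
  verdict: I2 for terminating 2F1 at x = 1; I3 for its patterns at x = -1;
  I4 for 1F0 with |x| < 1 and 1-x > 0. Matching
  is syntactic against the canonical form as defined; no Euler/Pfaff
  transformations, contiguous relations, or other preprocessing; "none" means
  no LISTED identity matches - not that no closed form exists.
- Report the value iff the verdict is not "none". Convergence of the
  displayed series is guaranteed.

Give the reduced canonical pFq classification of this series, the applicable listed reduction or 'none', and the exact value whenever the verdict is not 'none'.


Reduced: x = 1, 2F1, upper = {-3/4, 3}, lower = {25/4}, C = 9/5. Verdict: the Gauss summation I1 matches (x = 1: the Gamma ratio telescopes since c-a-b = 4 > 0 and a = 3 in Z>0). Value: 13923/12800.

First insight: from the first term 9/5: the parameter 2/7 appears in both the upper and lower lists and cancels.
Ratio: r(k) = 1 * (k-3/4) (k+3) / [(k+25/4) (k+1)] - rational in k, leading ratio 1; with t_0 = 9/5, classification follows.


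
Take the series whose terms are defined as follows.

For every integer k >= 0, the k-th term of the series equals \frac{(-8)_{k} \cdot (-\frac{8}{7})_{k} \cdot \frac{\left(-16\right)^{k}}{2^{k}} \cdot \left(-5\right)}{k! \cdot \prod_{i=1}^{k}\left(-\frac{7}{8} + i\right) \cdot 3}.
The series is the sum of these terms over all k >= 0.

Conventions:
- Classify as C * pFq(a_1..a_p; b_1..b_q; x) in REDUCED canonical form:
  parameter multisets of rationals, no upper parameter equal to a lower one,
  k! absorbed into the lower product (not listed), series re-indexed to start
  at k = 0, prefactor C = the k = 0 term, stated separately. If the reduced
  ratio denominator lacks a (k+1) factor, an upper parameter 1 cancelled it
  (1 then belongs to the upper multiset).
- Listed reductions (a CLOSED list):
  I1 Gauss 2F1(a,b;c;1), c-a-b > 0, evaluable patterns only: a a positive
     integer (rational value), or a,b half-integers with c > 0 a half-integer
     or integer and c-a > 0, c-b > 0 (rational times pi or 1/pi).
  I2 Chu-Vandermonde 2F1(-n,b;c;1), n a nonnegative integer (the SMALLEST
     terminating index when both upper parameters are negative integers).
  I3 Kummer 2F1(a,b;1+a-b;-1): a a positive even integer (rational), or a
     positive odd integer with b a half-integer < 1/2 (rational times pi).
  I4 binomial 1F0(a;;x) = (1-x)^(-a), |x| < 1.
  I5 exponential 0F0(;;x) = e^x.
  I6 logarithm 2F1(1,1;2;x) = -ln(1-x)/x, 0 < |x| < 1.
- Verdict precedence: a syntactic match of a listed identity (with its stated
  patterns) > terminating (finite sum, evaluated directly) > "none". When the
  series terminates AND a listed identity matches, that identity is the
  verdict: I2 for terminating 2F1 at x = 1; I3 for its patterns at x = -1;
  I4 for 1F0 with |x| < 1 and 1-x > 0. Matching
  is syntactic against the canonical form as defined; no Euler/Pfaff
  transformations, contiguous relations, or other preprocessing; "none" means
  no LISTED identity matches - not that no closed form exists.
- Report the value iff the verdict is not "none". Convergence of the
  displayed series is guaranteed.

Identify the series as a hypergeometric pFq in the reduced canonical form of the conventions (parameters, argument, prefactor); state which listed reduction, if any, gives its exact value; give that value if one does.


This is -\frac{5}{3} * 2F1(-8, -\frac{8}{7}; \frac{1}{8}; -8) in reduced canonical form. Verdict: terminating. (-8)_k vanishes past k = 8, leaving a 9-term sum, computed directly. Hence: -\frac{1034938060386629253469}{123447050842731}.

First insight: x = -8 and the constant factors (C = -5/3) combine into one prefactor.
Term ratio: r(k) = -8 * (k-8) (k-\frac{8}{7}) / [(k+\frac{1}{8}) (k+1)] ; factor over Q: parameters, x = -8, and C = -\frac{5}{3}.


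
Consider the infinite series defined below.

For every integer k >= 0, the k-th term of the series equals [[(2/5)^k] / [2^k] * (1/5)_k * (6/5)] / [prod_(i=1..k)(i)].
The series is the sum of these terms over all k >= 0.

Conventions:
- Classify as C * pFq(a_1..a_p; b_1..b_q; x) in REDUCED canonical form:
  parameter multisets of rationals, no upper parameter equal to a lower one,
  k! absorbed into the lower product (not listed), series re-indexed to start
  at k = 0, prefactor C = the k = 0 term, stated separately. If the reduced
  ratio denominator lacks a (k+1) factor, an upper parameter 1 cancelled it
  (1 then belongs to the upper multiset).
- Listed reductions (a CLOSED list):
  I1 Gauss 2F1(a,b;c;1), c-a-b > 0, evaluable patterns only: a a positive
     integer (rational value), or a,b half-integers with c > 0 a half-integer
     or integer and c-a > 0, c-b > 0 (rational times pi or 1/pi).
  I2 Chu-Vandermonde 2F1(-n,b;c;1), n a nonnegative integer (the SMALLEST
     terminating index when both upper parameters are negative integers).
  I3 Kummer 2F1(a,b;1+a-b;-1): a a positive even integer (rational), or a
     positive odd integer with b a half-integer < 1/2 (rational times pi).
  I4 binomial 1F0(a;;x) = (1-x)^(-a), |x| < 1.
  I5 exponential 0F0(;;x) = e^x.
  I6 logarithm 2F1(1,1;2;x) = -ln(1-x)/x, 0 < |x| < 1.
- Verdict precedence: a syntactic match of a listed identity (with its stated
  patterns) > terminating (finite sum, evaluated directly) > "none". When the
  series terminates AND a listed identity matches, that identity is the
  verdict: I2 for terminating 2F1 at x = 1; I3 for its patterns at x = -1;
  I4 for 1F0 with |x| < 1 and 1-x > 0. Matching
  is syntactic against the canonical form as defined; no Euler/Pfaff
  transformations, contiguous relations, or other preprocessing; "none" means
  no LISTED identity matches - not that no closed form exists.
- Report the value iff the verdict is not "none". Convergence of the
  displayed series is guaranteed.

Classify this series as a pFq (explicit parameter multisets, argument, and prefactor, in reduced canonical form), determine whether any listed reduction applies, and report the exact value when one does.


Key observation: with t_0 = 6/5, the product of the first k integers (C = 6/5) is k!.
Ratio: r(k) = (1/5) * (k+1/5) / [(k+1)] - poly over poly, x = (1/5) from leading terms; C = 6/5 at k = 0.

x = 1/5 here; the reduced form reads 1F0, upper {1/5}, lower {-}, C = 6/5. Verdict at x = 1/5: the I4 binomial reduction matches (the 1F0 binomial series: exponent -1/5, x = 1/5). Its exact value is (6/5) * (4/5)^(-1/5).


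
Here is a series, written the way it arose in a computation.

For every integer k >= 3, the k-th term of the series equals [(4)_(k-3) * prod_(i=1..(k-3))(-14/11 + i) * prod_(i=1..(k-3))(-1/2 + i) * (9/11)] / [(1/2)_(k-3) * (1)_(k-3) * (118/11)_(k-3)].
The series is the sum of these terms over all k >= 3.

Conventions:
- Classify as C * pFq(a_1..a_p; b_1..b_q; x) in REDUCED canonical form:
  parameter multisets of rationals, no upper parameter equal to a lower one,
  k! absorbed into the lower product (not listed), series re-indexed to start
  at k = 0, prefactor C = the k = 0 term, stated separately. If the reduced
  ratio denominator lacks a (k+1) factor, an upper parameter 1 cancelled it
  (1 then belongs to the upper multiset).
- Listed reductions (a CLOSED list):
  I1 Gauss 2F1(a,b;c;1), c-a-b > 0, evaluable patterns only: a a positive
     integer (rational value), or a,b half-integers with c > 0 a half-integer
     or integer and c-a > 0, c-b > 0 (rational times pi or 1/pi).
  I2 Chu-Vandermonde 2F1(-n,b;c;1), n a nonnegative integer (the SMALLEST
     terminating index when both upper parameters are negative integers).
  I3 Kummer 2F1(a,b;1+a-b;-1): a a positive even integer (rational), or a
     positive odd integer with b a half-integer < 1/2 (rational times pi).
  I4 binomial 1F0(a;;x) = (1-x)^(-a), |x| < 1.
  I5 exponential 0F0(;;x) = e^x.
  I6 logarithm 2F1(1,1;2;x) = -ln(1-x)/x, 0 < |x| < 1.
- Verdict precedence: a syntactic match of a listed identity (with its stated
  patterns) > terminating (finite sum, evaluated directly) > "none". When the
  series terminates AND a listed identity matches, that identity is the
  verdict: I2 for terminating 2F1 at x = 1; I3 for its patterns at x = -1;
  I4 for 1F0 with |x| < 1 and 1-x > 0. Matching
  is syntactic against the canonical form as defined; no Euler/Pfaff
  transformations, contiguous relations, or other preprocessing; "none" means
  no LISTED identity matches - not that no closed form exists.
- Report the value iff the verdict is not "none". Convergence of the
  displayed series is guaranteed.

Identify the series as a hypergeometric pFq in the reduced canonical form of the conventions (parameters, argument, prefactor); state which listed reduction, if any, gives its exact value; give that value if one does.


The series (x = 1) is 2F1: upper {-3/11, 4}, lower {118/11}, prefactor 9/11. Verdict: Gauss's theorem (I1) applies (x = 1: the Gamma ratio telescopes since c-a-b = 7 > 0 and a = 4 in Z>0). Its exact value is 807636/1127357.

The tell: t_0 = 9/11 here, and the parameter 1/2 appears in both the upper and lower lists and cancels.
Term ratio: r(k) = 1 * (k-3/11) (k+4) / [(k+118/11) (k+1)] ; factor over Q: parameters, x = 1, and C = 9/11.


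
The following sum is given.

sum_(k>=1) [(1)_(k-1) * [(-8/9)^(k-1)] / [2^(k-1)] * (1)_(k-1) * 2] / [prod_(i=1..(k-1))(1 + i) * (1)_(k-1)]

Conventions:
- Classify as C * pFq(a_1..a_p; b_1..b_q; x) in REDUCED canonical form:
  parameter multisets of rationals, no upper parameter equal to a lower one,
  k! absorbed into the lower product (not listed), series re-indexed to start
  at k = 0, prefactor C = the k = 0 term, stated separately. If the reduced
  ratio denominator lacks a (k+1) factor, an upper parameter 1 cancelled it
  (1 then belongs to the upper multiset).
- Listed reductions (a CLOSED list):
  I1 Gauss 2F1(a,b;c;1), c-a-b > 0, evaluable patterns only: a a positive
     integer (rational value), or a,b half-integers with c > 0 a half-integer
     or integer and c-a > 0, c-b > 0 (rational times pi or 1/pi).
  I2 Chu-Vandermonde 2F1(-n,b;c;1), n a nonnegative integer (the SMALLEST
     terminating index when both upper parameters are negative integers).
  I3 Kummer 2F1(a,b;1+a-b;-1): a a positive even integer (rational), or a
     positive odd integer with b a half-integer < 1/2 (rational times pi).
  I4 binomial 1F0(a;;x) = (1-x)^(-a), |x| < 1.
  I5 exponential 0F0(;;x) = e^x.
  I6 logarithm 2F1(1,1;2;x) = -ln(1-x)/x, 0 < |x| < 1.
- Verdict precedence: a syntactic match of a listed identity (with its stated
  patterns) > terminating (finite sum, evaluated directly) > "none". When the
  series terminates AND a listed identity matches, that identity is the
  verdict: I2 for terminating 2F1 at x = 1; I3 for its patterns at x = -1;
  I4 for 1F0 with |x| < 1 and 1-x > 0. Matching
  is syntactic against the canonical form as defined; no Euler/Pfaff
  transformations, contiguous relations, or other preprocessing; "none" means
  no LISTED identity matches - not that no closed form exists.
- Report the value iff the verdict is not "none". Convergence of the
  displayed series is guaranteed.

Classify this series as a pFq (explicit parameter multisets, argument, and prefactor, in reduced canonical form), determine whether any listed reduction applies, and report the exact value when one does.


At argument -4/9: a 2F1 with upper {1, 1}, lower {2}, scaled by C = 2. Verdict: this is the I6 logarithm reduction (the logarithm: parameters (1,1;2), x = -4/9). Hence: (9/2) * ln(13/9).

Key step: t_0 being 2, the lower running product (C = 2, x = -4/9) is a rising factorial.
Term ratio: r(k) = (-4/9) * (k+1) (k+1) / [(k+2) (k+1)] - rational in k, leading ratio (-4/9); with t_0 = 2, classification follows.


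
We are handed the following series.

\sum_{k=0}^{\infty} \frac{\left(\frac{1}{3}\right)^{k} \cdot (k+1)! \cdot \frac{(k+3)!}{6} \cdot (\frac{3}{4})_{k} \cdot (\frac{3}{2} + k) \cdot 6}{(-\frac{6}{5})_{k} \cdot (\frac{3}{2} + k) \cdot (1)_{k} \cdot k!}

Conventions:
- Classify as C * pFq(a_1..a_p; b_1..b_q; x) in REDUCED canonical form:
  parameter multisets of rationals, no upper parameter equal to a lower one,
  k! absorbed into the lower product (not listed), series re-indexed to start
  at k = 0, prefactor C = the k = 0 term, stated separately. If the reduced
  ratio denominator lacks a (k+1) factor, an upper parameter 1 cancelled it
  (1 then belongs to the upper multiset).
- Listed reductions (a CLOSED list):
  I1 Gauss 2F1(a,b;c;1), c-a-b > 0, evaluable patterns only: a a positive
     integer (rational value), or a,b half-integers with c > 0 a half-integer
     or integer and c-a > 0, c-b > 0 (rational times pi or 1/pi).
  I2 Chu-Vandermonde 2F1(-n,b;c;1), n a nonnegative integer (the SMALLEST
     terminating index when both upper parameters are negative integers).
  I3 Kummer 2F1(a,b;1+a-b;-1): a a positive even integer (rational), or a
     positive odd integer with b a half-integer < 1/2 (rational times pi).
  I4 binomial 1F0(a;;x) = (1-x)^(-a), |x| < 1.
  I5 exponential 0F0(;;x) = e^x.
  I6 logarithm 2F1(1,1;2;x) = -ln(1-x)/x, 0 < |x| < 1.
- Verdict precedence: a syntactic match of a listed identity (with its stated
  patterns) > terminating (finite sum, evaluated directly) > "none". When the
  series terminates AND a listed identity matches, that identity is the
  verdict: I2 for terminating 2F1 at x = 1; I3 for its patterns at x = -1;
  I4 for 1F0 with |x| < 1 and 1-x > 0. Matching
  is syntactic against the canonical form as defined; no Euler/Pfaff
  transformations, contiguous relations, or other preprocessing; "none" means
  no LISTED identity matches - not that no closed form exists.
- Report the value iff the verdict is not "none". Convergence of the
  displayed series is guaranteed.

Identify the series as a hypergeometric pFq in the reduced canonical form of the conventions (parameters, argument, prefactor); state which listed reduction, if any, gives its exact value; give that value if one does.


Key step: x = \frac{1}{3} and the factorial ratio (C = 6) (k+a-1)!/(a-1)! is a rising factorial (a)_k.
Term ratio: r(k) = \frac{1}{3} * (k+\frac{3}{4}) (k+2) (k+4) / [(k-\frac{6}{5}) (k+1) (k+1)] - rational in k, leading ratio \frac{1}{3}; with t_0 = 6, classification follows.

At argument \frac{1}{3}: a 3F2 with upper {\frac{3}{4}, 2, 4}, lower {-\frac{6}{5}, 1}, scaled by C = 6. Verdict: none - at argument \frac{1}{3} the multisets {\frac{3}{4}, 2, 4} ; {-\frac{6}{5}, 1} match no listed identity.


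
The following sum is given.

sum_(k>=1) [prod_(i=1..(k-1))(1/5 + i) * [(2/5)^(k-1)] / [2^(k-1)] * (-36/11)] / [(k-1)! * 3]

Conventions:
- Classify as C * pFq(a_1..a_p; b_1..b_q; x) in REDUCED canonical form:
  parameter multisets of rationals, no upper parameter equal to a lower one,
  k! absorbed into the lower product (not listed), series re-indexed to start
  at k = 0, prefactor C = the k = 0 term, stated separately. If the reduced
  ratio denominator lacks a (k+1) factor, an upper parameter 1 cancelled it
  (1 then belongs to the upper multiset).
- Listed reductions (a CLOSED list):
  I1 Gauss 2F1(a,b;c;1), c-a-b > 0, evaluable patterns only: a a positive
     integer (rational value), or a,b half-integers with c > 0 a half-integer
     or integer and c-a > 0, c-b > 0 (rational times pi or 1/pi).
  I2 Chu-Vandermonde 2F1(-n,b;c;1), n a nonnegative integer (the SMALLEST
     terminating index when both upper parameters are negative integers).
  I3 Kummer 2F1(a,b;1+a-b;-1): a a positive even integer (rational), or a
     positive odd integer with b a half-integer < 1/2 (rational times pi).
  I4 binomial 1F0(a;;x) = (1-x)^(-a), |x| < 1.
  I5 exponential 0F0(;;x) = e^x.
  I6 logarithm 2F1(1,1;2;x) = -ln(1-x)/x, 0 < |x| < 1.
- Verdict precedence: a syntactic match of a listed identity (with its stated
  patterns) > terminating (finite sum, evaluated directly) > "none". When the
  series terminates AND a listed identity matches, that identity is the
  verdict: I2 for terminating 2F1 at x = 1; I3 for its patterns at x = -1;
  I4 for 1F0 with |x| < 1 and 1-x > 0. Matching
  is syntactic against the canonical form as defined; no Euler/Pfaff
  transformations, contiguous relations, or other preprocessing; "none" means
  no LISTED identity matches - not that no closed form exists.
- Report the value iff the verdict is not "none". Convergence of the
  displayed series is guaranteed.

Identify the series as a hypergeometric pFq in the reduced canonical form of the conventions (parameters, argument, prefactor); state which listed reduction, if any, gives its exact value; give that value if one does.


Canonical form: C = -12/11 times 1F0 with upper {6/5}, lower {-}, x = 1/5. Verdict: binomial (I4) matches (the 1F0 binomial series: exponent -6/5, x = 1/5). Exact value: (-12/11) * (4/5)^(-6/5).

Key observation: with t_0 = -12/11, the constant factors (C = -12/11, x = 1/5) combine into one prefactor.
Consecutive-term ratio: r(k) = (1/5) * (k+6/5) / [(k+1)] - rational; roots negated = parameters, x = (1/5), C = -12/11.


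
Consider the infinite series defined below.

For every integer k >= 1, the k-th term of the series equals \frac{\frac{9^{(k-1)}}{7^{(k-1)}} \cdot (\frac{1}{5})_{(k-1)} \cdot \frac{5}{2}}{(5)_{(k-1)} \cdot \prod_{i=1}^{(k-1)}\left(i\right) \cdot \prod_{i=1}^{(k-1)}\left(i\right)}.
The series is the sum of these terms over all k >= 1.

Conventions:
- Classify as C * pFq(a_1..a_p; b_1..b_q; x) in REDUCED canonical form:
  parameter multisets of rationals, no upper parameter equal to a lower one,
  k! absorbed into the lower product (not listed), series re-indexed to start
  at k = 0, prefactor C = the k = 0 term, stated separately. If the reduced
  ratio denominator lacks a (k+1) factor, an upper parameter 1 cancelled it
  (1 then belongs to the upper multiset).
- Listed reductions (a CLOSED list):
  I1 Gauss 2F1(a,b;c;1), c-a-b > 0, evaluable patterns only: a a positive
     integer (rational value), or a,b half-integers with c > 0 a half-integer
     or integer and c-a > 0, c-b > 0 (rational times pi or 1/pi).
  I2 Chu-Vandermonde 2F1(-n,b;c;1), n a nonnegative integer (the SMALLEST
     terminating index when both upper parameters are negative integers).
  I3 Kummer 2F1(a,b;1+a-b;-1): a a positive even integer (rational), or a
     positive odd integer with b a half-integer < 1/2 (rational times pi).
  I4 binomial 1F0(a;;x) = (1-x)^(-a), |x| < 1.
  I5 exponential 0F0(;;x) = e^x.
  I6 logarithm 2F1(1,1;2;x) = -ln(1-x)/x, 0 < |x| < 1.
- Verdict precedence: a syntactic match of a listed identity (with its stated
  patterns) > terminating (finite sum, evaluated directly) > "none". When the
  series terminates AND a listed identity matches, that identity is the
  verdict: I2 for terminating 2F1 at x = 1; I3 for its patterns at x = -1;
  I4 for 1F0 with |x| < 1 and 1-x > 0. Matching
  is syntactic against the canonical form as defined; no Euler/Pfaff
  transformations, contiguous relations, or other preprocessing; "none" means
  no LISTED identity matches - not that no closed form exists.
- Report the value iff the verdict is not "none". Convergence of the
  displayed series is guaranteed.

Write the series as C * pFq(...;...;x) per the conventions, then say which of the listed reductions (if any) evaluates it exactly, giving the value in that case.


At argument \frac{9}{7}: a 1F2 with upper {\frac{1}{5}}, lower {1, 5}, scaled by C = \frac{5}{2}. Verdict: none. A 1F2 with upper {\frac{1}{5}} fits none of I1-I6 at x = \frac{9}{7}; the sum runs forever.

Key step: x = \frac{9}{7} and the product of the first k integers (C = 5/2) is k!.
Adjacent-term ratio: r(k) = \frac{9}{7} * (k+\frac{1}{5}) / [(k+1) (k+5) (k+1)] - poly over poly, x = \frac{9}{7} from leading terms; C = \frac{5}{2} at k = 0.


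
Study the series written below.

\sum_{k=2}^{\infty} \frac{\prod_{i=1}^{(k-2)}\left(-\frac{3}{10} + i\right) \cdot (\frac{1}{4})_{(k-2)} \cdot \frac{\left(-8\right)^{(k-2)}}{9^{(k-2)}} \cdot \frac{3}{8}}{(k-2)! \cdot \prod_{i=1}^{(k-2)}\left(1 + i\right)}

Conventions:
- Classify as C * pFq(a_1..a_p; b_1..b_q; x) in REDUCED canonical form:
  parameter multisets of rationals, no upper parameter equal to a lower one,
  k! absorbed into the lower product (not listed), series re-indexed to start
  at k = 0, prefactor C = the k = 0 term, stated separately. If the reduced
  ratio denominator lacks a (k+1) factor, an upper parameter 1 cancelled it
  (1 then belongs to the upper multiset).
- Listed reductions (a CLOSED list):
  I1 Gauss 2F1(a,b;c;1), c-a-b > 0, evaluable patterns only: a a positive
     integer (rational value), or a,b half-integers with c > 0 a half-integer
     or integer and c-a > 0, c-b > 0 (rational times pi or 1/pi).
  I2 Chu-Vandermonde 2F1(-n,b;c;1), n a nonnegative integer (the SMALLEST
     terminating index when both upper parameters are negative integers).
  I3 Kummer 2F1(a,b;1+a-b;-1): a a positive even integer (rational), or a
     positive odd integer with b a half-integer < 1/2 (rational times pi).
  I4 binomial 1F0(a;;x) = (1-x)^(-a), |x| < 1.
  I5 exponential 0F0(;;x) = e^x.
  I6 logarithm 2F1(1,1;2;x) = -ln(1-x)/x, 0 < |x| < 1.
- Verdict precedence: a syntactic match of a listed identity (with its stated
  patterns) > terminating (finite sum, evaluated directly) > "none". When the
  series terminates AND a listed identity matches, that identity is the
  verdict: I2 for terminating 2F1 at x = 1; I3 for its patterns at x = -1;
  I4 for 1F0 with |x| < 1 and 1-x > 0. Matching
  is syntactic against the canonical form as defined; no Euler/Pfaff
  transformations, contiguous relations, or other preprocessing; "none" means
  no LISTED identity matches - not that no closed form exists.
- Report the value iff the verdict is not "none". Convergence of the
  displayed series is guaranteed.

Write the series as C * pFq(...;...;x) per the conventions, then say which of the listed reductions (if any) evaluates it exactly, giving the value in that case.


First insight: with t_0 = \frac{3}{8}, the lower running product (prefactor 3/8) is a rising factorial.
Step ratio: r(k) = -\frac{8}{9} * (k+\frac{1}{4}) (k+\frac{7}{10}) / [(k+2) (k+1)] - rational in k, leading ratio -\frac{8}{9}; with t_0 = \frac{3}{8}, classification follows.

The series (x = -\frac{8}{9}) is 2F1: upper {\frac{1}{4}, \frac{7}{10}}, lower {2}, prefactor \frac{3}{8}. Verdict: none (x = -\frac{8}{9}): each listed identity misses the multisets {\frac{1}{4}, \frac{7}{10}} ; {2}.


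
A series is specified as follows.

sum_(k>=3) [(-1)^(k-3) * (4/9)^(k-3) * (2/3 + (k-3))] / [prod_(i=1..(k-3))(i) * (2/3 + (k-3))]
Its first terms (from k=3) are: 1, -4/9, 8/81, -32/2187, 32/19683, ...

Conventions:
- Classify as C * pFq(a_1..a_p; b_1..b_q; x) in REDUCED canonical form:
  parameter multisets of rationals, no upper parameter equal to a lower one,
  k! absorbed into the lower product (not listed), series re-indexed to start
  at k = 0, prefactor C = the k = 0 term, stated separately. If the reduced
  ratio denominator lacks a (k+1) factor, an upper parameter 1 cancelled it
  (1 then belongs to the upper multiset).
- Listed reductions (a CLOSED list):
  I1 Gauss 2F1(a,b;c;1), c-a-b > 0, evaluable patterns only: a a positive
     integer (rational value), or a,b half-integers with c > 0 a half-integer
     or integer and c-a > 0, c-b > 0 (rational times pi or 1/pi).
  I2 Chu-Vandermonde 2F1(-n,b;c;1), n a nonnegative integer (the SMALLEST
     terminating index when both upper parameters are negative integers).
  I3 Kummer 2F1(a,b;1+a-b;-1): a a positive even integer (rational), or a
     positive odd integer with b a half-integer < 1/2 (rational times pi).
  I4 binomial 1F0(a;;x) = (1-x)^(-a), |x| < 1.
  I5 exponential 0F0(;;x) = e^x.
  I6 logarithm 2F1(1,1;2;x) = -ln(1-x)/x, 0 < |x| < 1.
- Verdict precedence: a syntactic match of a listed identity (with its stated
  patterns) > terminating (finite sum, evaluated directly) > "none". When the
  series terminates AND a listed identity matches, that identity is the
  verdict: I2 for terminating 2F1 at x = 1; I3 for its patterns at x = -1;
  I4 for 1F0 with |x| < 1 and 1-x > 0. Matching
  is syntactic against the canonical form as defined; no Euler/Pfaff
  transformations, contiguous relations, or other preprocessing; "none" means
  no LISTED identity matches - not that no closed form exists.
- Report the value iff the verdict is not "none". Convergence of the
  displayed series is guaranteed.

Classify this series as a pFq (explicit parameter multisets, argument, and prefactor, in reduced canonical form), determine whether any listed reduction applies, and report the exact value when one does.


Reduced: x = -4/9, 0F0, upper = {-}, lower = {-}, C = 1. Verdict at x = -4/9: exponential (I5) matches (the 0F0 exponential series at x = -4/9). Sum: e^(-4/9).

The tell: t_0 being 1, the product of the first k integers (prefactor 1) is k!.
Adjacent-term ratio: r(k) = (-4/9) * 1 / [(k+1)] - rational in k, leading ratio (-4/9); with t_0 = 1, classification follows.


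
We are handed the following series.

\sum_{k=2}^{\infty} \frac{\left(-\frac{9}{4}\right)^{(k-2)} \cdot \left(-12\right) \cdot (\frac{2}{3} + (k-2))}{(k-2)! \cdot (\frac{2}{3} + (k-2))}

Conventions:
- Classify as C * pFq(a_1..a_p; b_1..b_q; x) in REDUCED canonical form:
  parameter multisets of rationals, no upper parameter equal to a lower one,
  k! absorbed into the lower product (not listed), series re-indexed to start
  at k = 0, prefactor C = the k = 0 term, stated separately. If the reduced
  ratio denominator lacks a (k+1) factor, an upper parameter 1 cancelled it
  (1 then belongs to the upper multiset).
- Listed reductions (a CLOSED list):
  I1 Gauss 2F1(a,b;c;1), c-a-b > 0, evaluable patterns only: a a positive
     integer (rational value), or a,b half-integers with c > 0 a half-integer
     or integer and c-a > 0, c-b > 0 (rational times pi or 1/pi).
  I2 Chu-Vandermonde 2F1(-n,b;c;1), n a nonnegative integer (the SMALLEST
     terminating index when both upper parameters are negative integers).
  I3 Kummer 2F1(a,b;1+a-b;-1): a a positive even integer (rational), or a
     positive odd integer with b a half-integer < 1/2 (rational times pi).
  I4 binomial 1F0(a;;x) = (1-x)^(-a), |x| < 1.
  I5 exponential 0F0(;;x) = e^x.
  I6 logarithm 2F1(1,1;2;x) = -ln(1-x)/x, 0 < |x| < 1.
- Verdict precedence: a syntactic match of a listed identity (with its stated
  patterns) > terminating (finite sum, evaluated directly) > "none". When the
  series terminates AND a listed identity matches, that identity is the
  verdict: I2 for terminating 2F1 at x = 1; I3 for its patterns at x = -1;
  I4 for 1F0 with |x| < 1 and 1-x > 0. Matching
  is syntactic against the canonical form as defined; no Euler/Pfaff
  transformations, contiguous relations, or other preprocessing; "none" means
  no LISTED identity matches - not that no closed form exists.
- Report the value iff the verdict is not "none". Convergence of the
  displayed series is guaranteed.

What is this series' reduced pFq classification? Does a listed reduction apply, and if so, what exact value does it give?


x = -\frac{9}{4} here; the reduced form reads 0F0, upper {-}, lower {-}, C = -12. Verdict at x = -\frac{9}{4}: exponential (I5) matches (the 0F0 exponential series at x = -\frac{9}{4}). Hence: \left(-12\right) \cdot e^{-\frac{9}{4}}.

Structural cue: with t_0 = -12, the factor k + 2/3 cancels (top and bottom), leaving prefactor -12.
Term ratio: r(k) = -\frac{9}{4} * 1 / [(k+1)] ; factor over Q: parameters, x = -\frac{9}{4}, and C = -12.
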